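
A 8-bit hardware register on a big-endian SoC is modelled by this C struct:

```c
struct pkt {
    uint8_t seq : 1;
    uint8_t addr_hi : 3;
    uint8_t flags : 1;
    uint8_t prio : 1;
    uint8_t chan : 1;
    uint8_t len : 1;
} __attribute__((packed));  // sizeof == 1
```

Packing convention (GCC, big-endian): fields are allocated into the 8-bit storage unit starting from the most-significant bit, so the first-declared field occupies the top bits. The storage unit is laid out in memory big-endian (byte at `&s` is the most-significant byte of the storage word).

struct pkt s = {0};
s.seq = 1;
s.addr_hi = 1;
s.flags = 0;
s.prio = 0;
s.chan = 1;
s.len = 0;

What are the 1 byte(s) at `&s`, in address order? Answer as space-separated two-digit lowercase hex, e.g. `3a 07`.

92

seq:1 = 1 → 0x1 << 7 → word 0x80
addr_hi:3 = 1 → 0x1 << 4 → word 0x90
flags:1 = 0 → 0x0 << 3 → word 0x90
prio:1 = 0 → 0x0 << 2 → word 0x90
chan:1 = 1 → 0x1 << 1 → word 0x92
len:1 = 0 → 0x0 << 0 → word 0x92
word = 0x92 → big-endian bytes:
  [0]=0x92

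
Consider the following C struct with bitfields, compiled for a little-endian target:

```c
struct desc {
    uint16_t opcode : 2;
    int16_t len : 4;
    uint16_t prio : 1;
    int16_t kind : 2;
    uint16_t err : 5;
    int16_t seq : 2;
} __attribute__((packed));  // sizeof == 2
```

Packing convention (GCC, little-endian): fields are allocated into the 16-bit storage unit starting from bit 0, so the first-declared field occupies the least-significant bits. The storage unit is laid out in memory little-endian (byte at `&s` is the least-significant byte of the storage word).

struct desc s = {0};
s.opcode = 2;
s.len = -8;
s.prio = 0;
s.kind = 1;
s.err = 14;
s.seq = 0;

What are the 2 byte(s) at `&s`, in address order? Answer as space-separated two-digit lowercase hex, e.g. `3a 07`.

[0+:2] opcode=2 & 0x3 = 0x2; word=0x0002
[2+:4] len=-8 & 0xf = 0x8; word=0x0022
[6+:1] prio=0 & 0x1 = 0x0; word=0x0022
[7+:2] kind=1 & 0x3 = 0x1; word=0x00a2
[9+:5] err=14 & 0x1f = 0xe; word=0x1ca2
[14+:2] seq=0 & 0x3 = 0x0; word=0x1ca2
word = 0x1ca2 → little-endian bytes:
  [0]=0xa2  [1]=0x1c

a2 1c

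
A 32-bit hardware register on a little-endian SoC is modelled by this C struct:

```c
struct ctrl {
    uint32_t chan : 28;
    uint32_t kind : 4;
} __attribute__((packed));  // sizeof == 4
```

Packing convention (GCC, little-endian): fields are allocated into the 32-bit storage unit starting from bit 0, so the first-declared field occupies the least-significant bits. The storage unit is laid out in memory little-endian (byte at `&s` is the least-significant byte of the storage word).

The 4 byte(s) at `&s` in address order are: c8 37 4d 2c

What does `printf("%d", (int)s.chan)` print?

206387144

[0]=0xc8 [1]=0x37 [2]=0x4d [3]=0x2c (little-endian) → word 0x2c4d37c8
chan [0+:28] = (word>>0) & 0xfffffff = 206387144  ←
kind [28+:4] = (word>>28) & 0xf = 2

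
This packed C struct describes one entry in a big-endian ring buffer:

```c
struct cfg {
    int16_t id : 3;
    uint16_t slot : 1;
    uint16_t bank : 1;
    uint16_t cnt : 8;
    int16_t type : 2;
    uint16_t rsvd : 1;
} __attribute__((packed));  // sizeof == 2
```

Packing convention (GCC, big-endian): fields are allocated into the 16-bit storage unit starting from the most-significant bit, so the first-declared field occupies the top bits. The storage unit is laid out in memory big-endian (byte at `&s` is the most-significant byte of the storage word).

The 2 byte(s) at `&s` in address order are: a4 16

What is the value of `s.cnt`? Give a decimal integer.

130

[0]=0xa4 [1]=0x16 (big-endian) → word 0xa416
id [13+:3] = (word>>13) & 0x7 = 5
slot [12+:1] = (word>>12) & 0x1 = 0
bank [11+:1] = (word>>11) & 0x1 = 0
cnt [3+:8] = (word>>3) & 0xff = 130  ←
type [1+:2] = (word>>1) & 0x3 = 3
rsvd [0+:1] = (word>>0) & 0x1 = 0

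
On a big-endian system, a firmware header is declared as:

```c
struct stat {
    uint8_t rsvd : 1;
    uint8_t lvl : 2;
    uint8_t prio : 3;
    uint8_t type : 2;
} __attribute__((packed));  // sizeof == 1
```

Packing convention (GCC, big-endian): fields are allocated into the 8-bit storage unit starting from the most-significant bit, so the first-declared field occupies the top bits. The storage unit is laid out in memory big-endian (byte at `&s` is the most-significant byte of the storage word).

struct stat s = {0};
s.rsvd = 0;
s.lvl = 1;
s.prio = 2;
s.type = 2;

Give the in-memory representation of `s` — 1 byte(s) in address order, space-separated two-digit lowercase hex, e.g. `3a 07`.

[7+:1] rsvd=0 & 0x1 = 0x0; word=0x00
[5+:2] lvl=1 & 0x3 = 0x1; word=0x20
[2+:3] prio=2 & 0x7 = 0x2; word=0x28
[0+:2] type=2 & 0x3 = 0x2; word=0x2a
word = 0x2a → big-endian bytes:
  [0]=0x2a

2a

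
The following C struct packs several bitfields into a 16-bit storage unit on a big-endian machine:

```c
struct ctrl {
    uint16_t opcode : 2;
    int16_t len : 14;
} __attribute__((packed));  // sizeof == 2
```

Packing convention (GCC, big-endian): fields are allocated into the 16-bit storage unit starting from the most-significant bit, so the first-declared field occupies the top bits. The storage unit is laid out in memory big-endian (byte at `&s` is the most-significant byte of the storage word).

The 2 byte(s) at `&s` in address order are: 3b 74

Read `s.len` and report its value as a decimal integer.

[0]=0x3b [1]=0x74 (big-endian) → word 0x3b74
opcode:2 @ bit 14 → (0x3b74>>14)&0x3 = 0x0
len:14 @ bit 0 → (0x3b74>>0)&0x3fff = 0x3b74  ←
len signed 14b, MSB=1: 15220 - 16384 = -1164

-1164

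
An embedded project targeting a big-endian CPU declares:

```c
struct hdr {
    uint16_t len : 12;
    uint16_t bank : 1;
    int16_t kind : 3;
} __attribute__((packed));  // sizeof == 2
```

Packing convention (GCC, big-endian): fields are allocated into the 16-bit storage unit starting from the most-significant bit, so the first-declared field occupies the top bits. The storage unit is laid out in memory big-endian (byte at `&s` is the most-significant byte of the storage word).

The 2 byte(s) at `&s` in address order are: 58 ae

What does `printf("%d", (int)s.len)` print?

[0]=0x58 [1]=0xae (big-endian) → word 0x58ae
len [4+:12] = (word>>4) & 0xfff = 1418  ←
bank [3+:1] = (word>>3) & 0x1 = 1
kind [0+:3] = (word>>0) & 0x7 = 6

1418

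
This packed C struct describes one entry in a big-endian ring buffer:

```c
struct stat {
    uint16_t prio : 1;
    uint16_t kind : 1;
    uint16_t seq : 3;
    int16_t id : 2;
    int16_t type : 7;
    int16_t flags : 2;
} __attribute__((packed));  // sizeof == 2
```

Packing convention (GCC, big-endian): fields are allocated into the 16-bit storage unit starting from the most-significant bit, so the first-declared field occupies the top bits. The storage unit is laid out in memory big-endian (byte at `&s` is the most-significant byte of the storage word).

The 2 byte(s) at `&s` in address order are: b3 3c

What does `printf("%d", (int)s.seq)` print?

[0]=0xb3 [1]=0x3c (big-endian) → word 0xb33c
prio:1 @ bit 15 → (0xb33c>>15)&0x1 = 0x1
kind:1 @ bit 14 → (0xb33c>>14)&0x1 = 0x0
seq:3 @ bit 11 → (0xb33c>>11)&0x7 = 0x6  ←
id:2 @ bit 9 → (0xb33c>>9)&0x3 = 0x1
type:7 @ bit 2 → (0xb33c>>2)&0x7f = 0x4f
flags:2 @ bit 0 → (0xb33c>>0)&0x3 = 0x0

6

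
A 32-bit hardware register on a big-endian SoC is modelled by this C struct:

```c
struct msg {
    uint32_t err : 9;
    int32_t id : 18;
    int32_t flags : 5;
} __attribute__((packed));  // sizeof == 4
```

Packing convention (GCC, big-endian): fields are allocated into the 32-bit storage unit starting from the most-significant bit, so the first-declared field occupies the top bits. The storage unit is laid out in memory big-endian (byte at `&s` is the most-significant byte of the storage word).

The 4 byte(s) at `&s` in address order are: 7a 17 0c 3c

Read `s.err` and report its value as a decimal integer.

244

[0]=0x7a [1]=0x17 [2]=0x0c [3]=0x3c (big-endian) → word 0x7a170c3c
err [23+:9] = (word>>23) & 0x1ff = 244  ←
id [5+:18] = (word>>5) & 0x3ffff = 47201
flags [0+:5] = (word>>0) & 0x1f = 28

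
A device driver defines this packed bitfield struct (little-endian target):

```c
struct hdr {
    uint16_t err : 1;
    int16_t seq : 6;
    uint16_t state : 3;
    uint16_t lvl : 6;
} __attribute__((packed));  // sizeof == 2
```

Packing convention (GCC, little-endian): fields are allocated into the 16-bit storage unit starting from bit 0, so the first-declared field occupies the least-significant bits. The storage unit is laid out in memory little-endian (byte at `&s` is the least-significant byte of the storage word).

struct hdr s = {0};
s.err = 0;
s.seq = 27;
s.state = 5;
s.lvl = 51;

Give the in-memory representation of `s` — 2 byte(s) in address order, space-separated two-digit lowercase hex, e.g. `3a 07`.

err:1 = 0 → 0x0 << 0 → word 0x0000
seq:6 = 27 → 0x1b << 1 → word 0x0036
state:3 = 5 → 0x5 << 7 → word 0x02b6
lvl:6 = 51 → 0x33 << 10 → word 0xceb6
word = 0xceb6 → little-endian bytes:
  [0]=0xb6  [1]=0xce

b6 ce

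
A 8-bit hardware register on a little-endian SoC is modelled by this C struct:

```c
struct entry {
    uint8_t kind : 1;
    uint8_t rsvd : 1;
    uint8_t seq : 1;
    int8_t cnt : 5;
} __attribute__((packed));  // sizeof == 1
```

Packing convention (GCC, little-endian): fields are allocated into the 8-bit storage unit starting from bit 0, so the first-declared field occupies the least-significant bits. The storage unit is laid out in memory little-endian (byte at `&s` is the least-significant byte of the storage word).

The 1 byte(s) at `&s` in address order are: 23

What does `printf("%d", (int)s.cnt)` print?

4

[0]=0x23 (little-endian) → word 0x23
kind:1 @ bit 0 → (0x23>>0)&0x1 = 0x1
rsvd:1 @ bit 1 → (0x23>>1)&0x1 = 0x1
seq:1 @ bit 2 → (0x23>>2)&0x1 = 0x0
cnt:5 @ bit 3 → (0x23>>3)&0x1f = 0x4  ←
cnt signed 5b, MSB=0: value = 4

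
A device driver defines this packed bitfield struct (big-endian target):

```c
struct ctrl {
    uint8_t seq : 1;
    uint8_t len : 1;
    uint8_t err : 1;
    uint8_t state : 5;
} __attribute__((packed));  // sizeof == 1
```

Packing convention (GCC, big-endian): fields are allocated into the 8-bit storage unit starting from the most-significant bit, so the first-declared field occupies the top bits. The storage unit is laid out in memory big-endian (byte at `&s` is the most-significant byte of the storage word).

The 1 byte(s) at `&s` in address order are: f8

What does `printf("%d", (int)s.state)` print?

[0]=0xf8 (big-endian) → word 0xf8
seq [7+:1] = (word>>7) & 0x1 = 1
len [6+:1] = (word>>6) & 0x1 = 1
err [5+:1] = (word>>5) & 0x1 = 1
state [0+:5] = (word>>0) & 0x1f = 24  ←

24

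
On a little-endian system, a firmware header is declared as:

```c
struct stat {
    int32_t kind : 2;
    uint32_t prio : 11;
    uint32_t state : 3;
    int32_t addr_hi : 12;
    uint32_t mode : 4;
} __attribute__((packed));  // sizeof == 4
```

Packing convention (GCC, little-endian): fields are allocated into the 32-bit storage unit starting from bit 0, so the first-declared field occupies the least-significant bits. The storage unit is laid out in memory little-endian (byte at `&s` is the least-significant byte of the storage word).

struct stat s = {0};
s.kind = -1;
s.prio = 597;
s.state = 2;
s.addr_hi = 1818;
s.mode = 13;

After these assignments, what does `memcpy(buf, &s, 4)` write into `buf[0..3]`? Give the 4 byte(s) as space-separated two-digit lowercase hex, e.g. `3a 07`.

kind:2 = -1 → 0x3 << 0 → word 0x00000003
prio:11 = 597 → 0x255 << 2 → word 0x00000957
state:3 = 2 → 0x2 << 13 → word 0x00004957
addr_hi:12 = 1818 → 0x71a << 16 → word 0x071a4957
mode:4 = 13 → 0xd << 28 → word 0xd71a4957
word = 0xd71a4957 → little-endian bytes:
  [0]=0x57  [1]=0x49  [2]=0x1a  [3]=0xd7

57 49 1a d7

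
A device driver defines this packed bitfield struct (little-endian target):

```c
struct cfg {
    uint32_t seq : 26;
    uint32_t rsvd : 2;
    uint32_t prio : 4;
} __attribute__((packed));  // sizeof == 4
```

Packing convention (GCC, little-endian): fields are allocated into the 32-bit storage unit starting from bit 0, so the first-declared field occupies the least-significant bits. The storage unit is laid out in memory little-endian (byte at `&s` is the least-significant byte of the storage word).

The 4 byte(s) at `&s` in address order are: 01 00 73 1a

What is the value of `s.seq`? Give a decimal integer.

[0]=0x01 [1]=0x00 [2]=0x73 [3]=0x1a (little-endian) → word 0x1a730001
seq:26 @ bit 0 → (0x1a730001>>0)&0x3ffffff = 0x2730001  ←
rsvd:2 @ bit 26 → (0x1a730001>>26)&0x3 = 0x2
prio:4 @ bit 28 → (0x1a730001>>28)&0xf = 0x1

41091073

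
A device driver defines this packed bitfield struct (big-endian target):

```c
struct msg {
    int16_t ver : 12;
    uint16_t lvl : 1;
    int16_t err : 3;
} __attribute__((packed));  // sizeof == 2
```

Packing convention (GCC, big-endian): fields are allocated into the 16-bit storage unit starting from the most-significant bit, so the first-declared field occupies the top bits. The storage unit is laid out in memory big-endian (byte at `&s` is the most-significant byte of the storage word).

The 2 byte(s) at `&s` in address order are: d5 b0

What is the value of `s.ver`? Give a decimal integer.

[0]=0xd5 [1]=0xb0 (big-endian) → word 0xd5b0
ver [4+:12] = (word>>4) & 0xfff = 3419  ←
lvl [3+:1] = (word>>3) & 0x1 = 0
err [0+:3] = (word>>0) & 0x7 = 0
ver signed 12b, MSB=1: 3419 - 4096 = -677

-677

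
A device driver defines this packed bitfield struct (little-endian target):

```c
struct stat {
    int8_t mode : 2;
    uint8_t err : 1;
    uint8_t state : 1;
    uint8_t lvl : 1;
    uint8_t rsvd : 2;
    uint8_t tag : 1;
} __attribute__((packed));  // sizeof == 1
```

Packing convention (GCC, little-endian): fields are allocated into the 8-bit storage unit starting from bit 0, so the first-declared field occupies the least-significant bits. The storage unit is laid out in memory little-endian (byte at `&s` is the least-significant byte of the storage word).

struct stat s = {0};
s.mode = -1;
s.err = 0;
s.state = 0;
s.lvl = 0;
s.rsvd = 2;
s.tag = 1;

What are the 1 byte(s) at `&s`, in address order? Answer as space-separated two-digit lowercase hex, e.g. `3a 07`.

[0+:2] mode=-1 & 0x3 = 0x3; word=0x03
[2+:1] err=0 & 0x1 = 0x0; word=0x03
[3+:1] state=0 & 0x1 = 0x0; word=0x03
[4+:1] lvl=0 & 0x1 = 0x0; word=0x03
[5+:2] rsvd=2 & 0x3 = 0x2; word=0x43
[7+:1] tag=1 & 0x1 = 0x1; word=0xc3
word = 0xc3 → little-endian bytes:
  [0]=0xc3

c3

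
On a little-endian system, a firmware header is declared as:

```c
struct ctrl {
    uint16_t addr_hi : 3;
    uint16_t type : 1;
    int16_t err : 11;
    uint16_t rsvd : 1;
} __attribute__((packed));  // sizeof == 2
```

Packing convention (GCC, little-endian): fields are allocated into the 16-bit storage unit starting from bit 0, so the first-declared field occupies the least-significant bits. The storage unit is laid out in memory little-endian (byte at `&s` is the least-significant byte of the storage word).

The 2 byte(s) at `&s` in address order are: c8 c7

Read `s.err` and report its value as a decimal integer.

[0]=0xc8 [1]=0xc7 (little-endian) → word 0xc7c8
addr_hi:3 @ bit 0 → (0xc7c8>>0)&0x7 = 0x0
type:1 @ bit 3 → (0xc7c8>>3)&0x1 = 0x1
err:11 @ bit 4 → (0xc7c8>>4)&0x7ff = 0x47c  ←
rsvd:1 @ bit 15 → (0xc7c8>>15)&0x1 = 0x1
err signed 11b, MSB=1: 1148 - 2048 = -900

-900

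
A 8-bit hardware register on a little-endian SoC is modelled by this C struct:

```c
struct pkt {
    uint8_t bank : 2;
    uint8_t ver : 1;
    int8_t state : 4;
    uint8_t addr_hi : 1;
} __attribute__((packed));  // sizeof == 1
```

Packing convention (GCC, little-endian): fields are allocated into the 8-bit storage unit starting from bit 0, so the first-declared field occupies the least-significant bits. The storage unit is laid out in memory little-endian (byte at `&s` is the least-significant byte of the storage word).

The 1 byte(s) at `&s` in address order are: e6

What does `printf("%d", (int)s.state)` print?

[0]=0xe6 (little-endian) → word 0xe6
bank:2 @ bit 0 → (0xe6>>0)&0x3 = 0x2
ver:1 @ bit 2 → (0xe6>>2)&0x1 = 0x1
state:4 @ bit 3 → (0xe6>>3)&0xf = 0xc  ←
addr_hi:1 @ bit 7 → (0xe6>>7)&0x1 = 0x1
state signed 4b, MSB=1: 12 - 16 = -4

-4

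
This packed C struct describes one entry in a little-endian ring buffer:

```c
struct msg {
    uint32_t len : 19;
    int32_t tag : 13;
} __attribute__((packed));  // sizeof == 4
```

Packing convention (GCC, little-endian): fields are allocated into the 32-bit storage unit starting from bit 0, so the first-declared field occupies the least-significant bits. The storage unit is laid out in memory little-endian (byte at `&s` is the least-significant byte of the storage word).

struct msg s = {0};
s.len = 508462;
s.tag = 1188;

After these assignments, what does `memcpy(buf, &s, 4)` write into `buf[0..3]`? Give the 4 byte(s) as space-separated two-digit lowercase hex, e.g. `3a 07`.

2e c2 27 25

len (19b) val=508462 bits=0x7c22e at bit 0: 0x0007c22e
tag (13b) val=1188 bits=0x4a4 at bit 19: 0x2527c22e
word = 0x2527c22e → little-endian bytes:
  [0]=0x2e  [1]=0xc2  [2]=0x27  [3]=0x25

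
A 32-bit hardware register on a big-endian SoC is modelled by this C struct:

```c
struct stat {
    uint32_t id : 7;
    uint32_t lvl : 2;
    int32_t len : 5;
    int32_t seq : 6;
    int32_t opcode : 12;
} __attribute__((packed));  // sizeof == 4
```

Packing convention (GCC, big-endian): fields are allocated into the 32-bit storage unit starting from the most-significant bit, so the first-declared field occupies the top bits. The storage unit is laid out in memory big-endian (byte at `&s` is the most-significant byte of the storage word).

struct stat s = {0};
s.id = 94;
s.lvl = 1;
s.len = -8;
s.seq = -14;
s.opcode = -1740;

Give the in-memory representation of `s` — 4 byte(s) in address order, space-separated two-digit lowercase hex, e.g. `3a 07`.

id:7 = 94 → 0x5e << 25 → word 0xbc000000
lvl:2 = 1 → 0x1 << 23 → word 0xbc800000
len:5 = -8 → 0x18 << 18 → word 0xbce00000
seq:6 = -14 → 0x32 << 12 → word 0xbce32000
opcode:12 = -1740 → 0x934 << 0 → word 0xbce32934
word = 0xbce32934 → big-endian bytes:
  [0]=0xbc  [1]=0xe3  [2]=0x29  [3]=0x34

bc e3 29 34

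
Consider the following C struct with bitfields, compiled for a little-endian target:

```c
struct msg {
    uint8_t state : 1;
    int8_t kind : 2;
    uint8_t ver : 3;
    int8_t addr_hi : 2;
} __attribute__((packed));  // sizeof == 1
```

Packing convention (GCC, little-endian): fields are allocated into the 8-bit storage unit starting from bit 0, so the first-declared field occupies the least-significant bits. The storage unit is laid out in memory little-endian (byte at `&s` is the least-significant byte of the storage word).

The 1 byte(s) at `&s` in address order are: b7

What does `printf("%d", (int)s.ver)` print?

6

[0]=0xb7 (little-endian) → word 0xb7
state [0+:1] = (word>>0) & 0x1 = 1
kind [1+:2] = (word>>1) & 0x3 = 3
ver [3+:3] = (word>>3) & 0x7 = 6  ←
addr_hi [6+:2] = (word>>6) & 0x3 = 2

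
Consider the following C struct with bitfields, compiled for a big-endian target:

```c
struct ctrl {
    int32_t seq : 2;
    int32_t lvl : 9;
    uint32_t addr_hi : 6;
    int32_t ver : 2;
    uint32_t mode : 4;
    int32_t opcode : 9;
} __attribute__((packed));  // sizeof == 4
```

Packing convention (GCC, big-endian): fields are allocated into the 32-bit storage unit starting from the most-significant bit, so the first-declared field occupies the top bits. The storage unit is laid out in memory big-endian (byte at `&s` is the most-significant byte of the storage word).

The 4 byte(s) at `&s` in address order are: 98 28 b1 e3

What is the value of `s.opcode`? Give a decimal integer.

-29

[0]=0x98 [1]=0x28 [2]=0xb1 [3]=0xe3 (big-endian) → word 0x9828b1e3
seq:2 @ bit 30 → (0x9828b1e3>>30)&0x3 = 0x2
lvl:9 @ bit 21 → (0x9828b1e3>>21)&0x1ff = 0xc1
addr_hi:6 @ bit 15 → (0x9828b1e3>>15)&0x3f = 0x11
ver:2 @ bit 13 → (0x9828b1e3>>13)&0x3 = 0x1
mode:4 @ bit 9 → (0x9828b1e3>>9)&0xf = 0x8
opcode:9 @ bit 0 → (0x9828b1e3>>0)&0x1ff = 0x1e3  ←
opcode signed 9b, MSB=1: 483 - 512 = -29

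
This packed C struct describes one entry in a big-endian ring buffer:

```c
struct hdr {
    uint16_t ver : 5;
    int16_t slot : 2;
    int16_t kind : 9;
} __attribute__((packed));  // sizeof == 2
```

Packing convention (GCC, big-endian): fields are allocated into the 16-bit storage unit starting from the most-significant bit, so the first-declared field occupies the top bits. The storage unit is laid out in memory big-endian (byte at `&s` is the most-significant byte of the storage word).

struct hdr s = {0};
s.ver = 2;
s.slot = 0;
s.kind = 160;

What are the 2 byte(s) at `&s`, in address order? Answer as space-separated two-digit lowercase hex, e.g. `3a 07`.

ver (5b) val=2 bits=0x2 at bit 11: 0x1000
slot (2b) val=0 bits=0x0 at bit 9: 0x1000
kind (9b) val=160 bits=0xa0 at bit 0: 0x10a0
word = 0x10a0 → big-endian bytes:
  [0]=0x10  [1]=0xa0

10 a0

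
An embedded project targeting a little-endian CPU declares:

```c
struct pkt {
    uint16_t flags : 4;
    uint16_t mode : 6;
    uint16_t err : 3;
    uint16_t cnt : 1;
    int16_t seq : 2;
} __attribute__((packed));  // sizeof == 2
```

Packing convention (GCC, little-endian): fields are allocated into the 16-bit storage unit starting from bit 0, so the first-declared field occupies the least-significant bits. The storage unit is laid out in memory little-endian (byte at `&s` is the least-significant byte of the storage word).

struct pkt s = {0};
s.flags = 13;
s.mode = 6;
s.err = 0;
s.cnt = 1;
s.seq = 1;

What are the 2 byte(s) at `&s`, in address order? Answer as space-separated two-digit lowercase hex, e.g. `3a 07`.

6d 60

flags (4b) val=13 bits=0xd at bit 0: 0x000d
mode (6b) val=6 bits=0x6 at bit 4: 0x006d
err (3b) val=0 bits=0x0 at bit 10: 0x006d
cnt (1b) val=1 bits=0x1 at bit 13: 0x206d
seq (2b) val=1 bits=0x1 at bit 14: 0x606d
word = 0x606d → little-endian bytes:
  [0]=0x6d  [1]=0x60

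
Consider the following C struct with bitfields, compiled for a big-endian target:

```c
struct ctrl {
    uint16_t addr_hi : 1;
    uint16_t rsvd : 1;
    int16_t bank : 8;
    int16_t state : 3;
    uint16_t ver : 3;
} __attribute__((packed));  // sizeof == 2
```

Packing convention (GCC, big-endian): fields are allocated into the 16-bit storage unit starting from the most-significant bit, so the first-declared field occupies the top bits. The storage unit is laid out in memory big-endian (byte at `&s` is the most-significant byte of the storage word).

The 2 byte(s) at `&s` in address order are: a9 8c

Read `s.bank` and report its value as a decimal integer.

[0]=0xa9 [1]=0x8c (big-endian) → word 0xa98c
addr_hi [15+:1] = (word>>15) & 0x1 = 1
rsvd [14+:1] = (word>>14) & 0x1 = 0
bank [6+:8] = (word>>6) & 0xff = 166  ←
state [3+:3] = (word>>3) & 0x7 = 1
ver [0+:3] = (word>>0) & 0x7 = 4
bank signed 8b, MSB=1: 166 - 256 = -90

-90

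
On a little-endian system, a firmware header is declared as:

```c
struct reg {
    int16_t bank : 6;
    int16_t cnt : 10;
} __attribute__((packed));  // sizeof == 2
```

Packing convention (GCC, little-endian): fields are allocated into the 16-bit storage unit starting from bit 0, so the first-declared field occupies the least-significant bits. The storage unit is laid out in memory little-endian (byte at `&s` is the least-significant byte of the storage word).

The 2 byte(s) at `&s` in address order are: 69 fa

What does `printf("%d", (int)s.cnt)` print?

-23

[0]=0x69 [1]=0xfa (little-endian) → word 0xfa69
bank:6 @ bit 0 → (0xfa69>>0)&0x3f = 0x29
cnt:10 @ bit 6 → (0xfa69>>6)&0x3ff = 0x3e9  ←
cnt signed 10b, MSB=1: 1001 - 1024 = -23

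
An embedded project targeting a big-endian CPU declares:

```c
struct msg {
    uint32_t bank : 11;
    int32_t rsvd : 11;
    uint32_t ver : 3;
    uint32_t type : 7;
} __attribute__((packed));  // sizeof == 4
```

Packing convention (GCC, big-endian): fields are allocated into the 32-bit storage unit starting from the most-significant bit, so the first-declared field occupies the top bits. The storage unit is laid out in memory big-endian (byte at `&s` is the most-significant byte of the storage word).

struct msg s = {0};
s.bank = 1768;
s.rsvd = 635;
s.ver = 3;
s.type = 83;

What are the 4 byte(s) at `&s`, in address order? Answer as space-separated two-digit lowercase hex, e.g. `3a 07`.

dd 09 ed d3

bank:11 = 1768 → 0x6e8 << 21 → word 0xdd000000
rsvd:11 = 635 → 0x27b << 10 → word 0xdd09ec00
ver:3 = 3 → 0x3 << 7 → word 0xdd09ed80
type:7 = 83 → 0x53 << 0 → word 0xdd09edd3
word = 0xdd09edd3 → big-endian bytes:
  [0]=0xdd  [1]=0x09  [2]=0xed  [3]=0xd3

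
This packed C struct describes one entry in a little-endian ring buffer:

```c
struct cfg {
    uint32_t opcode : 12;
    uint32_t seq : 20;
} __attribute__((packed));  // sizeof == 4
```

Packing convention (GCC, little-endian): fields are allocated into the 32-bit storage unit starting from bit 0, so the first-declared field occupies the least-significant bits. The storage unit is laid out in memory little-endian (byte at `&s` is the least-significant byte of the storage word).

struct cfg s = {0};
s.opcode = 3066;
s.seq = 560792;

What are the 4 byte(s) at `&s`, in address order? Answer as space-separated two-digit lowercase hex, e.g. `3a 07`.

fa 8b e9 88

[0+:12] opcode=3066 & 0xfff = 0xbfa; word=0x00000bfa
[12+:20] seq=560792 & 0xfffff = 0x88e98; word=0x88e98bfa
word = 0x88e98bfa → little-endian bytes:
  [0]=0xfa  [1]=0x8b  [2]=0xe9  [3]=0x88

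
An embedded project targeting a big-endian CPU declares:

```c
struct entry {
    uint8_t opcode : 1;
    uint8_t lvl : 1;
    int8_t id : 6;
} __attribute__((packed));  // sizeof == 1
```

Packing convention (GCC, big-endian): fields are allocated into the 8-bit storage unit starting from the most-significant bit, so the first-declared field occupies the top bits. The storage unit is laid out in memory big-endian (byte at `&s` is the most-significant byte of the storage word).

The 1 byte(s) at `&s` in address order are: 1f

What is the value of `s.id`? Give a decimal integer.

31

[0]=0x1f (big-endian) → word 0x1f
opcode:1 @ bit 7 → (0x1f>>7)&0x1 = 0x0
lvl:1 @ bit 6 → (0x1f>>6)&0x1 = 0x0
id:6 @ bit 0 → (0x1f>>0)&0x3f = 0x1f  ←
id signed 6b, MSB=0: value = 31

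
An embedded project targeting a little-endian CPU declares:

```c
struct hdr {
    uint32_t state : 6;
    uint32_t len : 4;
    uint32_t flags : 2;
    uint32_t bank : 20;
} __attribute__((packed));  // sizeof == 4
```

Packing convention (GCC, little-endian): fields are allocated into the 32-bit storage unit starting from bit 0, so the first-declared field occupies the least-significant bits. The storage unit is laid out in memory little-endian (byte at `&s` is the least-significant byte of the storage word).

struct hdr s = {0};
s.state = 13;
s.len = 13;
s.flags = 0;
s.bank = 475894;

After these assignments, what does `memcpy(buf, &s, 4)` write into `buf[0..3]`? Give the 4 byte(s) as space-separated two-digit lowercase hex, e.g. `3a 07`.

state (6b) val=13 bits=0xd at bit 0: 0x0000000d
len (4b) val=13 bits=0xd at bit 6: 0x0000034d
flags (2b) val=0 bits=0x0 at bit 10: 0x0000034d
bank (20b) val=475894 bits=0x742f6 at bit 12: 0x742f634d
word = 0x742f634d → little-endian bytes:
  [0]=0x4d  [1]=0x63  [2]=0x2f  [3]=0x74

4d 63 2f 74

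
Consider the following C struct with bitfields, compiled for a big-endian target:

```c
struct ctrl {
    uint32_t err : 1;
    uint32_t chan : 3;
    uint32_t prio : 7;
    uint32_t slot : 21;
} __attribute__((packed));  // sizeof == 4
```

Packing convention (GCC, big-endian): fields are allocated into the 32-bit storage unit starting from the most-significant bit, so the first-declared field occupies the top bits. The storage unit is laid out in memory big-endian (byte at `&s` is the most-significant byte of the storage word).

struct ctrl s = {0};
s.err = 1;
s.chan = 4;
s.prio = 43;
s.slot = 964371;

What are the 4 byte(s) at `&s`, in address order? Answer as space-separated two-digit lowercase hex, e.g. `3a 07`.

err (1b) val=1 bits=0x1 at bit 31: 0x80000000
chan (3b) val=4 bits=0x4 at bit 28: 0xc0000000
prio (7b) val=43 bits=0x2b at bit 21: 0xc5600000
slot (21b) val=964371 bits=0xeb713 at bit 0: 0xc56eb713
word = 0xc56eb713 → big-endian bytes:
  [0]=0xc5  [1]=0x6e  [2]=0xb7  [3]=0x13

c5 6e b7 13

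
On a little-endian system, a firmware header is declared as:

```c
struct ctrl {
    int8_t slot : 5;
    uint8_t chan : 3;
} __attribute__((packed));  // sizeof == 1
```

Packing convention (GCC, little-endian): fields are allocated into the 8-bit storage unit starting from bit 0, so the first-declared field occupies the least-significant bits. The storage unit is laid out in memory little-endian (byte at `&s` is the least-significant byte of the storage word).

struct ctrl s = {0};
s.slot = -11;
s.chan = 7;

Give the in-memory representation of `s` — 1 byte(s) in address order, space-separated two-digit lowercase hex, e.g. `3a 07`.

[0+:5] slot=-11 & 0x1f = 0x15; word=0x15
[5+:3] chan=7 & 0x7 = 0x7; word=0xf5
word = 0xf5 → little-endian bytes:
  [0]=0xf5

f5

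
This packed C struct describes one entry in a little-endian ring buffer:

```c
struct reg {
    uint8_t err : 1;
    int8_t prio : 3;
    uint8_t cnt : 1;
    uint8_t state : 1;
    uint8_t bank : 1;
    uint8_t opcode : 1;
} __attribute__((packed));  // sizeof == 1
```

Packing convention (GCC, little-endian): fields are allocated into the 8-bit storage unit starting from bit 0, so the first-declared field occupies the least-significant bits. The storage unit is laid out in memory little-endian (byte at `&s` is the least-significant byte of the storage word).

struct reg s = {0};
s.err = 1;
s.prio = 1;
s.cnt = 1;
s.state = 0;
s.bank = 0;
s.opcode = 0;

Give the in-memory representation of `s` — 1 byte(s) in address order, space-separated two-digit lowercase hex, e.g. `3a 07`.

err (1b) val=1 bits=0x1 at bit 0: 0x01
prio (3b) val=1 bits=0x1 at bit 1: 0x03
cnt (1b) val=1 bits=0x1 at bit 4: 0x13
state (1b) val=0 bits=0x0 at bit 5: 0x13
bank (1b) val=0 bits=0x0 at bit 6: 0x13
opcode (1b) val=0 bits=0x0 at bit 7: 0x13
word = 0x13 → little-endian bytes:
  [0]=0x13

13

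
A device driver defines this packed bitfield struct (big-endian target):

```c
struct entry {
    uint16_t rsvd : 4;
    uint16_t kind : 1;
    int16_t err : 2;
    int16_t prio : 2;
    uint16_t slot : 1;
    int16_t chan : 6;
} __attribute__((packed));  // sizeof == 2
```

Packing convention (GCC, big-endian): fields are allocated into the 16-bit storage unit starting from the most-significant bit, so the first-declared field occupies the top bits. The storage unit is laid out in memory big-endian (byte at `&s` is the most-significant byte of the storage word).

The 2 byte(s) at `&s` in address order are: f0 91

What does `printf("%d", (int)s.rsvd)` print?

15

[0]=0xf0 [1]=0x91 (big-endian) → word 0xf091
rsvd [12+:4] = (word>>12) & 0xf = 15  ←
kind [11+:1] = (word>>11) & 0x1 = 0
err [9+:2] = (word>>9) & 0x3 = 0
prio [7+:2] = (word>>7) & 0x3 = 1
slot [6+:1] = (word>>6) & 0x1 = 0
chan [0+:6] = (word>>0) & 0x3f = 17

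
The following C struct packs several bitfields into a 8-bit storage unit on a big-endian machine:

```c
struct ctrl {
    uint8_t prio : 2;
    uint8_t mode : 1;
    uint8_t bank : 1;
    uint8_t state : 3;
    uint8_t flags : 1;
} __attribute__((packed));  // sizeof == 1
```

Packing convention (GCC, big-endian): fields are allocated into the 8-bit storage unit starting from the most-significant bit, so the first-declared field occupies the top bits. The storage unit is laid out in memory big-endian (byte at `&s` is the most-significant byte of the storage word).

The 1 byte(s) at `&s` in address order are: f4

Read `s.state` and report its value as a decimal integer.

[0]=0xf4 (big-endian) → word 0xf4
prio [6+:2] = (word>>6) & 0x3 = 3
mode [5+:1] = (word>>5) & 0x1 = 1
bank [4+:1] = (word>>4) & 0x1 = 1
state [1+:3] = (word>>1) & 0x7 = 2  ←
flags [0+:1] = (word>>0) & 0x1 = 0

2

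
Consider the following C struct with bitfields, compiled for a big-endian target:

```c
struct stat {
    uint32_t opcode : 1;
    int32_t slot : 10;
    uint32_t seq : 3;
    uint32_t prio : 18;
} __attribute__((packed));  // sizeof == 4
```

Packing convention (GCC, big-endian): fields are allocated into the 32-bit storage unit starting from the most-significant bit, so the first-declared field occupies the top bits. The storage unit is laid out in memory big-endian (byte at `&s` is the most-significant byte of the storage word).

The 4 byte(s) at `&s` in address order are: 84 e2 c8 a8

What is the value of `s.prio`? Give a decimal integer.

[0]=0x84 [1]=0xe2 [2]=0xc8 [3]=0xa8 (big-endian) → word 0x84e2c8a8
opcode [31+:1] = (word>>31) & 0x1 = 1
slot [21+:10] = (word>>21) & 0x3ff = 39
seq [18+:3] = (word>>18) & 0x7 = 0
prio [0+:18] = (word>>0) & 0x3ffff = 182440  ←

182440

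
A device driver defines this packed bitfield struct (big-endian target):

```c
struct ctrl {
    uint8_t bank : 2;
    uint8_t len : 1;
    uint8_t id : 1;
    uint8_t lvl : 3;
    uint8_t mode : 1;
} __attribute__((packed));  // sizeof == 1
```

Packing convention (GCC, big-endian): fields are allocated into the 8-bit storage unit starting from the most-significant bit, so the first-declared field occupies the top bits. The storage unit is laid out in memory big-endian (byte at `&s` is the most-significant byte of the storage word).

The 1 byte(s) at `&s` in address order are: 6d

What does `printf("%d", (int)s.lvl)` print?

[0]=0x6d (big-endian) → word 0x6d
bank [6+:2] = (word>>6) & 0x3 = 1
len [5+:1] = (word>>5) & 0x1 = 1
id [4+:1] = (word>>4) & 0x1 = 0
lvl [1+:3] = (word>>1) & 0x7 = 6  ←
mode [0+:1] = (word>>0) & 0x1 = 1

6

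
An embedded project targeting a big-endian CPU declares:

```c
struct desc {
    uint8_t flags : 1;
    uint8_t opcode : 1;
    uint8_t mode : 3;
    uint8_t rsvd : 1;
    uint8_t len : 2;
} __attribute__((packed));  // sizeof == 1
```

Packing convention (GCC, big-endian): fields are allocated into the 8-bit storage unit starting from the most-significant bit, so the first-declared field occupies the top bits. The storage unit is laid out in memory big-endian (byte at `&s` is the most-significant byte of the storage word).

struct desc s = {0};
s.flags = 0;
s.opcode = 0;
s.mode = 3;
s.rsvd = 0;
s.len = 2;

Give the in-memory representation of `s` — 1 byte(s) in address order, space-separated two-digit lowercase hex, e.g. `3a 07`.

flags:1 = 0 → 0x0 << 7 → word 0x00
opcode:1 = 0 → 0x0 << 6 → word 0x00
mode:3 = 3 → 0x3 << 3 → word 0x18
rsvd:1 = 0 → 0x0 << 2 → word 0x18
len:2 = 2 → 0x2 << 0 → word 0x1a
word = 0x1a → big-endian bytes:
  [0]=0x1a

1a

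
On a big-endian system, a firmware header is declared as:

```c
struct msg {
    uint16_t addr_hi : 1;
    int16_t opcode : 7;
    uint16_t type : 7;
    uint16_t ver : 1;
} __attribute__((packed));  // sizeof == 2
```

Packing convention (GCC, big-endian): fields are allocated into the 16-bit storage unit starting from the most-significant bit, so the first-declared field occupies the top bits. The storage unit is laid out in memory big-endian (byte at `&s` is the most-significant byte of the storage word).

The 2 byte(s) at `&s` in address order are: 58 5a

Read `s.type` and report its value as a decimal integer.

45

[0]=0x58 [1]=0x5a (big-endian) → word 0x585a
addr_hi [15+:1] = (word>>15) & 0x1 = 0
opcode [8+:7] = (word>>8) & 0x7f = 88
type [1+:7] = (word>>1) & 0x7f = 45  ←
ver [0+:1] = (word>>0) & 0x1 = 0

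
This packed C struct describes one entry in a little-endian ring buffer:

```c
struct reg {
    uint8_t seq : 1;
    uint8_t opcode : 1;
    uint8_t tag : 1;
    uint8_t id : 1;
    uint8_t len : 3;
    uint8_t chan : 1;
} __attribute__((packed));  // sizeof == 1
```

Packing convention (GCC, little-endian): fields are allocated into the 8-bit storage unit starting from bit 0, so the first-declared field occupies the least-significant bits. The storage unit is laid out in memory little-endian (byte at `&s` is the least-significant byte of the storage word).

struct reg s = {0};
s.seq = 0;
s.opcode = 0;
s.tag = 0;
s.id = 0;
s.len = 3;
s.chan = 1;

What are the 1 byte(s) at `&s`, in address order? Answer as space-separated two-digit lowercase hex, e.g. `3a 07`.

seq (1b) val=0 bits=0x0 at bit 0: 0x00
opcode (1b) val=0 bits=0x0 at bit 1: 0x00
tag (1b) val=0 bits=0x0 at bit 2: 0x00
id (1b) val=0 bits=0x0 at bit 3: 0x00
len (3b) val=3 bits=0x3 at bit 4: 0x30
chan (1b) val=1 bits=0x1 at bit 7: 0xb0
word = 0xb0 → little-endian bytes:
  [0]=0xb0

b0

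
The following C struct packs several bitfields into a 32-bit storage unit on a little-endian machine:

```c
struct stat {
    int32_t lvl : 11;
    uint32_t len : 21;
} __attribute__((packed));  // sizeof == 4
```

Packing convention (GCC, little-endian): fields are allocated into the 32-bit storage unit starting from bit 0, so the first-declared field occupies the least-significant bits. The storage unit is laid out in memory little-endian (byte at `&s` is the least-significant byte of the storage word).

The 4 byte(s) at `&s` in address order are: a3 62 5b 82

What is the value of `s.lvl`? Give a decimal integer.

[0]=0xa3 [1]=0x62 [2]=0x5b [3]=0x82 (little-endian) → word 0x825b62a3
lvl:11 @ bit 0 → (0x825b62a3>>0)&0x7ff = 0x2a3  ←
len:21 @ bit 11 → (0x825b62a3>>11)&0x1fffff = 0x104b6c
lvl signed 11b, MSB=0: value = 675

675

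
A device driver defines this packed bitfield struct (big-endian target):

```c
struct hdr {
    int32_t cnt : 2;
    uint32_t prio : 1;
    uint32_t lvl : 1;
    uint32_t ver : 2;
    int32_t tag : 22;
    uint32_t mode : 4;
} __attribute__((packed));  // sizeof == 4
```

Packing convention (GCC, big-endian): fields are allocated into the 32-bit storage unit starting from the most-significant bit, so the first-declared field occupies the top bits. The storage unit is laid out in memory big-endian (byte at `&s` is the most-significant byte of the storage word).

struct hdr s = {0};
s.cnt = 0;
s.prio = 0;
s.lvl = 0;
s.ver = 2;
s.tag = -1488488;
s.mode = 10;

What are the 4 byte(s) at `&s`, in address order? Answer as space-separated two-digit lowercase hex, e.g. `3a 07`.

0a 94 99 8a

cnt:2 = 0 → 0x0 << 30 → word 0x00000000
prio:1 = 0 → 0x0 << 29 → word 0x00000000
lvl:1 = 0 → 0x0 << 28 → word 0x00000000
ver:2 = 2 → 0x2 << 26 → word 0x08000000
tag:22 = -1488488 → 0x294998 << 4 → word 0x0a949980
mode:4 = 10 → 0xa << 0 → word 0x0a94998a
word = 0x0a94998a → big-endian bytes:
  [0]=0x0a  [1]=0x94  [2]=0x99  [3]=0x8a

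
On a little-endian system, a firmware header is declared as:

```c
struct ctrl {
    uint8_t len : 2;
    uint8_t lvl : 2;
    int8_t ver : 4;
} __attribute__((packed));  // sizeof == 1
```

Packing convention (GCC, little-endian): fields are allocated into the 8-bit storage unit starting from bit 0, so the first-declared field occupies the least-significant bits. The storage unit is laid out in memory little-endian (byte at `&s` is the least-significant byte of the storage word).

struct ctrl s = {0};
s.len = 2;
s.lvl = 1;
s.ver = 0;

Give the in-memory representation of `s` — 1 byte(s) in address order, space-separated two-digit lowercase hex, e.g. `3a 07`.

len (2b) val=2 bits=0x2 at bit 0: 0x02
lvl (2b) val=1 bits=0x1 at bit 2: 0x06
ver (4b) val=0 bits=0x0 at bit 4: 0x06
word = 0x06 → little-endian bytes:
  [0]=0x06

06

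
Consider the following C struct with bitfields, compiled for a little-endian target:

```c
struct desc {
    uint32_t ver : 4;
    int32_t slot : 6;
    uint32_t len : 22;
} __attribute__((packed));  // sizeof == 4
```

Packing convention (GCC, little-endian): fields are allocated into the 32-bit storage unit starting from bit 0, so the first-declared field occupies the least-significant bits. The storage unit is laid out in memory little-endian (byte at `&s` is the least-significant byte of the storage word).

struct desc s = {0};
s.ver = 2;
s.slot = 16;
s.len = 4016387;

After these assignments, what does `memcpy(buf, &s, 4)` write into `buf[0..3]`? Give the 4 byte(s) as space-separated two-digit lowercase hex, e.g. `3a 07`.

ver (4b) val=2 bits=0x2 at bit 0: 0x00000002
slot (6b) val=16 bits=0x10 at bit 4: 0x00000102
len (22b) val=4016387 bits=0x3d4903 at bit 10: 0xf5240d02
word = 0xf5240d02 → little-endian bytes:
  [0]=0x02  [1]=0x0d  [2]=0x24  [3]=0xf5

02 0d 24 f5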